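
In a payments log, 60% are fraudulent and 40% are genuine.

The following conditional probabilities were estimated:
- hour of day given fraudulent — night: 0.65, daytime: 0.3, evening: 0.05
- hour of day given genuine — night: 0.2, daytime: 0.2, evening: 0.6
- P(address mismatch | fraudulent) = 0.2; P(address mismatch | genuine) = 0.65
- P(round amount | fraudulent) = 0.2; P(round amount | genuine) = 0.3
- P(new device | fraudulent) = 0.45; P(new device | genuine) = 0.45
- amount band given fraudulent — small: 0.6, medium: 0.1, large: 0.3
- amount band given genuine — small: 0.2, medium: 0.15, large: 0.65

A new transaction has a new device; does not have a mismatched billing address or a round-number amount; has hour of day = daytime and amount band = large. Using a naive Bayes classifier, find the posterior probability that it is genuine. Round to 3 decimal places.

fraudulent: 0.6 × 0.3 × (1−0.2) × (1−0.2) × 0.45 × 0.3 = 0.015552
genuine: 0.4 × 0.2 × (1−0.65) × (1−0.3) × 0.45 × 0.65 = 0.005733
P(genuine | x) = 0.005733 / 0.021285 ≈ 0.269

0.269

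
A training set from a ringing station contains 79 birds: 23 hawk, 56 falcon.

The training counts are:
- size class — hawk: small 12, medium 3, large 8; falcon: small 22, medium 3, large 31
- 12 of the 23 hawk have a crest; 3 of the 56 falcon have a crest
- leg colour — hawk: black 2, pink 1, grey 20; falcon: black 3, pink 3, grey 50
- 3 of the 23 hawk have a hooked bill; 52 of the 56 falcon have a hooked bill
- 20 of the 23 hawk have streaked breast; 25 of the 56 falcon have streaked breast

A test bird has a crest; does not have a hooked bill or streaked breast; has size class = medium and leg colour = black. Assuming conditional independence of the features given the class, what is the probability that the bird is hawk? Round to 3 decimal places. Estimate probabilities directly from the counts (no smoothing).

0.978

hawk: (23/79) × (3/23) × (12/23) × (2/23) × (20/23) × (3/23) ≈ 0.000195409
falcon: (56/79) × (3/56) × (3/56) × (3/56) × (4/56) × (31/56) ≈ 0.0000043093
P(hawk | x) = 0.000195409 / 0.0001997183 ≈ 0.978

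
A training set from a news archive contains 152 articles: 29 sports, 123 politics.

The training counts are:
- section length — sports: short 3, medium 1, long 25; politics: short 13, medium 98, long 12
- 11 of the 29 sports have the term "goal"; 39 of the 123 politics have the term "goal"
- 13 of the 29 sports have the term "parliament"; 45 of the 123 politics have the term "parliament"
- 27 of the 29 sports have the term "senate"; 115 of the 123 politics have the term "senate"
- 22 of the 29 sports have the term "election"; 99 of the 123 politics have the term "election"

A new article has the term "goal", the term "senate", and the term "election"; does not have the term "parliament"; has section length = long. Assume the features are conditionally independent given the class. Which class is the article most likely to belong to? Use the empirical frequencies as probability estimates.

sports

sports: (29/152) × (25/29) × (11/29) × (16/29) × (27/29) × (22/29) ≈ 0.024311
politics: (123/152) × (12/123) × (39/123) × (78/123) × (115/123) × (99/123) ≈ 0.0119456
Highest score → sports.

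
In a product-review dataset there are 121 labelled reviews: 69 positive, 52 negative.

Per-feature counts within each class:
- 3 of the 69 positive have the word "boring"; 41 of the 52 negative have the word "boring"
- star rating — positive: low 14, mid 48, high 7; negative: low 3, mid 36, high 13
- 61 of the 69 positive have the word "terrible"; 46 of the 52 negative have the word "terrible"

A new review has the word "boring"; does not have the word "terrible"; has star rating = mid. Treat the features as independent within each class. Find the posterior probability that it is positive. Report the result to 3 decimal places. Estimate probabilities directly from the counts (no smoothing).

0.069

positive: (69/121) × (3/69) × (48/69) × (8/69) ≈ 0.00199972
negative: (52/121) × (41/52) × (36/52) × (6/52) ≈ 0.0270673
P(positive | x) = 0.00199972 / 0.02906702 ≈ 0.069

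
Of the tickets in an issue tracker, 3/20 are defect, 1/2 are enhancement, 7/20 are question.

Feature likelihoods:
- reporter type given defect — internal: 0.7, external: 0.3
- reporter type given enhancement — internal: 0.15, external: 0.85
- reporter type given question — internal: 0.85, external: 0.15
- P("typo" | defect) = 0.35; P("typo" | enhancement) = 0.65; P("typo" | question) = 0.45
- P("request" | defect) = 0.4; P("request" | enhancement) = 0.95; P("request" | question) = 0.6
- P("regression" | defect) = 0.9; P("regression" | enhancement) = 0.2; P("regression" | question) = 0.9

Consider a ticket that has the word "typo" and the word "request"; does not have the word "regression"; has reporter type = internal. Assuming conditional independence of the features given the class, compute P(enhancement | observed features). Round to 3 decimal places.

defect: 0.15 × 0.7 × 0.35 × 0.4 × (1−0.9) = 0.00147
enhancement: 0.5 × 0.15 × 0.65 × 0.95 × (1−0.2) = 0.03705
question: 0.35 × 0.85 × 0.45 × 0.6 × (1−0.9) = 0.0080325
P(enhancement | x) = 0.03705 / 0.0465525 ≈ 0.796

0.796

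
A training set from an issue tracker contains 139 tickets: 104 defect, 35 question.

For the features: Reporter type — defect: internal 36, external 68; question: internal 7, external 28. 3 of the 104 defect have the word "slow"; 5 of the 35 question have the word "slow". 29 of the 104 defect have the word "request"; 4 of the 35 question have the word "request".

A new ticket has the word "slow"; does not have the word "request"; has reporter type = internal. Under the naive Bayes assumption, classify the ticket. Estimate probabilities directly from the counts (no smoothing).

defect: (104/139) × (36/104) × (3/104) × (75/104) ≈ 0.0053877
question: (35/139) × (7/35) × (5/35) × (31/35) ≈ 0.00637205
Highest score → question.

question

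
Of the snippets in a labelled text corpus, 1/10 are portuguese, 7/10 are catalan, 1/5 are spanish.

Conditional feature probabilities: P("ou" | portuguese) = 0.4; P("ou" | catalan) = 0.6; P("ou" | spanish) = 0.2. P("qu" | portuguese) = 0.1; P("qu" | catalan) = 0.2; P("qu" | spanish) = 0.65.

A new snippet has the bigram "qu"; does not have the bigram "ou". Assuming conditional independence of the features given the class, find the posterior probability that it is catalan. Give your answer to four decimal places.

portuguese: 0.1 × (1−0.4) × 0.1 = 0.006
catalan: 0.7 × (1−0.6) × 0.2 = 0.056
spanish: 0.2 × (1−0.2) × 0.65 = 0.104
P(catalan | x) = 0.056 / 0.166 ≈ 0.3373

0.3373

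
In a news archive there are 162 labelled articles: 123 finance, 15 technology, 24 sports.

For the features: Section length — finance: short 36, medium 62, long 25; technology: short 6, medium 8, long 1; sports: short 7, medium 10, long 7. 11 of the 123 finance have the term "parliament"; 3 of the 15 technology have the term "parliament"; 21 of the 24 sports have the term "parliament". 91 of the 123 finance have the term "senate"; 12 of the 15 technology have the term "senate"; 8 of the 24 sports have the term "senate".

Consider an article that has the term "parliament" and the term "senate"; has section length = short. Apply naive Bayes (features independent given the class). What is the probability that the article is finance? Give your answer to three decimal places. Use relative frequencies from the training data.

finance: (123/162) × (36/123) × (11/123) × (91/123) ≈ 0.0147032
technology: (15/162) × (6/15) × (3/15) × (12/15) ≈ 0.00592593
sports: (24/162) × (7/24) × (21/24) × (8/24) ≈ 0.0126029
P(finance | x) = 0.0147032 / 0.03323203 ≈ 0.442

0.442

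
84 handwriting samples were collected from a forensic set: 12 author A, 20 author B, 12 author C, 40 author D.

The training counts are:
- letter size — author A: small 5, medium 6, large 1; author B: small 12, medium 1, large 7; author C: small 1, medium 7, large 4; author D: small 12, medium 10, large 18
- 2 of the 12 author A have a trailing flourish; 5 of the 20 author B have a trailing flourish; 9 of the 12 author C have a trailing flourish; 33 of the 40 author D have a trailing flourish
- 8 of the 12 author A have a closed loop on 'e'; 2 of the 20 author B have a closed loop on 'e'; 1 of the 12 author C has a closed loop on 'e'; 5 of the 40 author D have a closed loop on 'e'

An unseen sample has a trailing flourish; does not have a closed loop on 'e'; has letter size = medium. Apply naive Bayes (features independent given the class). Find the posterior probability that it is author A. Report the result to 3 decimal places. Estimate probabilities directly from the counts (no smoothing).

author A: (12/84) × (6/12) × (2/12) × (4/12) ≈ 0.00396825
author B: (20/84) × (1/20) × (5/20) × (18/20) ≈ 0.00267857
author C: (12/84) × (7/12) × (9/12) × (11/12) ≈ 0.0572917
author D: (40/84) × (10/40) × (33/40) × (35/40) = 0.0859375
P(author A | x) = 0.00396825 / 0.14987602 ≈ 0.026

0.026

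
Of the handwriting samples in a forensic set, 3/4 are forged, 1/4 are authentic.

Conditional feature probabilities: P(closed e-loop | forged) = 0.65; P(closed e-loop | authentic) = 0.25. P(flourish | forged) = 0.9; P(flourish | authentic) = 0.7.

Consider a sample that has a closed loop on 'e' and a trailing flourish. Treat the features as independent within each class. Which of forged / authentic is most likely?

forged

forged: 0.75 × 0.65 × 0.9 = 0.43875
authentic: 0.25 × 0.25 × 0.7 = 0.04375
Highest score → forged.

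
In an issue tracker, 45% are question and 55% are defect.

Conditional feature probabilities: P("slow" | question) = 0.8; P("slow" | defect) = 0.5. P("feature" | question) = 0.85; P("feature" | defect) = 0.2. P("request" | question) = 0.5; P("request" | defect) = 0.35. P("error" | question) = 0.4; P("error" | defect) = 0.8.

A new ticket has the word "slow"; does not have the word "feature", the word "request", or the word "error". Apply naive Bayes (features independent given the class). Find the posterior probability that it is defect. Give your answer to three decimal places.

question: 0.45 × 0.8 × (1−0.85) × (1−0.5) × (1−0.4) = 0.0162
defect: 0.55 × 0.5 × (1−0.2) × (1−0.35) × (1−0.8) = 0.0286
P(defect | x) = 0.0286 / 0.0448 ≈ 0.638

0.638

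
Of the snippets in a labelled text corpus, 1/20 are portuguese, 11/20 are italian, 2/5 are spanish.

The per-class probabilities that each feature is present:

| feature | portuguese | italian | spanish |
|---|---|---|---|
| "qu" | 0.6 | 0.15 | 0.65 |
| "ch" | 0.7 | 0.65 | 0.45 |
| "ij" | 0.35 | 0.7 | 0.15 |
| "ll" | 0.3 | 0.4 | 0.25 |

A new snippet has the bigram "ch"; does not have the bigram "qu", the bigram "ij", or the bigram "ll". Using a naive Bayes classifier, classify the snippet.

portuguese: 0.05 × (1−0.6) × 0.7 × (1−0.35) × (1−0.3) = 0.00637
italian: 0.55 × (1−0.15) × 0.65 × (1−0.7) × (1−0.4) = 0.0546975
spanish: 0.4 × (1−0.65) × 0.45 × (1−0.15) × (1−0.25) = 0.0401625
Highest score → italian.

italian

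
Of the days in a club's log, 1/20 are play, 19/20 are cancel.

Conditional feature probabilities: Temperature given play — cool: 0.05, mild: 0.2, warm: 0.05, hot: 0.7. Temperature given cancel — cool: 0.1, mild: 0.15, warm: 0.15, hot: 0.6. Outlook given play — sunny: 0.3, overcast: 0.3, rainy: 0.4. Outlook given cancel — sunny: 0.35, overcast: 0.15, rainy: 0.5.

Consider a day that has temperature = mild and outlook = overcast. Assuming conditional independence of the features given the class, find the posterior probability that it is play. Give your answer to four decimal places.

0.1231

play: 0.05 × 0.2 × 0.3 = 0.003
cancel: 0.95 × 0.15 × 0.15 = 0.021375
P(play | x) = 0.003 / 0.024375 ≈ 0.1231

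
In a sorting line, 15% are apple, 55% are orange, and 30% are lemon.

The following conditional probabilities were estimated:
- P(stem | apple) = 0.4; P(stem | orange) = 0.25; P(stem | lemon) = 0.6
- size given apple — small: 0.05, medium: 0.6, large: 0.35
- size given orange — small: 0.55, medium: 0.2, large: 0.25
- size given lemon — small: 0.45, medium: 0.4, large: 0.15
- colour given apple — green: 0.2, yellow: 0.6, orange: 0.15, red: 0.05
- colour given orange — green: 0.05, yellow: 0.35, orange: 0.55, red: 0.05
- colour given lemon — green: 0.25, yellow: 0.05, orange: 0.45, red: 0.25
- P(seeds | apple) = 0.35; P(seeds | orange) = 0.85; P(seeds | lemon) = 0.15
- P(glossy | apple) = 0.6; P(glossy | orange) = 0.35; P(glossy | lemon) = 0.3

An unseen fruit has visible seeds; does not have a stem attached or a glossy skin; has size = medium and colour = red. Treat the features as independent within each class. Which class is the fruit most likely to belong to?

apple: 0.15 × (1−0.4) × 0.6 × 0.05 × 0.35 × (1−0.6) = 0.000378
orange: 0.55 × (1−0.25) × 0.2 × 0.05 × 0.85 × (1−0.35) = 0.0022790625
lemon: 0.3 × (1−0.6) × 0.4 × 0.25 × 0.15 × (1−0.3) = 0.00126
Highest score → orange.

orange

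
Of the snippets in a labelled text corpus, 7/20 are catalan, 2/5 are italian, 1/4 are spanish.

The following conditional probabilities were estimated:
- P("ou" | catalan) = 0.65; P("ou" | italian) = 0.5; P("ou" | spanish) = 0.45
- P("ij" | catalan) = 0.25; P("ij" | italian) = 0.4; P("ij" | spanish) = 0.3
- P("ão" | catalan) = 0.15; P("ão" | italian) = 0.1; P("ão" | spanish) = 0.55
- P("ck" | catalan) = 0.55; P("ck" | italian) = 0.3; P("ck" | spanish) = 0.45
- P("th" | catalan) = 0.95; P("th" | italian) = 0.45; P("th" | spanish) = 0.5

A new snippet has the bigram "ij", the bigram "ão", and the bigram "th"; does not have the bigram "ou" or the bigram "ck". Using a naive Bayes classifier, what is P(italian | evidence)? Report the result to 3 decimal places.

catalan: 0.35 × (1−0.65) × 0.25 × 0.15 × (1−0.55) × 0.95 = 0.001963828125
italian: 0.4 × (1−0.5) × 0.4 × 0.1 × (1−0.3) × 0.45 = 0.00252
spanish: 0.25 × (1−0.45) × 0.3 × 0.55 × (1−0.45) × 0.5 = 0.0062390625
P(italian | x) = 0.00252 / 0.010722890625 ≈ 0.235

0.235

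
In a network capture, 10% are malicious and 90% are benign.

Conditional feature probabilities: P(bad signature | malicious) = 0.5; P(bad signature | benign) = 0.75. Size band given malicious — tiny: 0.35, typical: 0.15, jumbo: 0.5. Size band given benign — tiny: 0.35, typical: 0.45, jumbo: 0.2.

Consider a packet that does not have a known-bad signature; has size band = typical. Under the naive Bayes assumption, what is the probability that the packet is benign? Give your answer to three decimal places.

malicious: 0.1 × (1−0.5) × 0.15 = 0.0075
benign: 0.9 × (1−0.75) × 0.45 = 0.10125
P(benign | x) = 0.10125 / 0.10875 ≈ 0.931

0.931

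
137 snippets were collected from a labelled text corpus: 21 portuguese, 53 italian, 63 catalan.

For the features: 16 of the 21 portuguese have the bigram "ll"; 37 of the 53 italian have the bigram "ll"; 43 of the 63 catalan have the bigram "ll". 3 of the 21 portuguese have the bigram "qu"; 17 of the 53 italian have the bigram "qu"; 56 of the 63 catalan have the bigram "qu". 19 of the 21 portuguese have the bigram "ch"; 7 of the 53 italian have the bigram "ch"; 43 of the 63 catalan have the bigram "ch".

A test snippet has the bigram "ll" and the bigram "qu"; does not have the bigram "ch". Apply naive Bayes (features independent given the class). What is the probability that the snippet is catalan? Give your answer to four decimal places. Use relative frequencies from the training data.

portuguese: (21/137) × (16/21) × (3/21) × (2/21) ≈ 0.00158896
italian: (53/137) × (37/53) × (17/53) × (46/53) ≈ 0.0751859
catalan: (63/137) × (43/63) × (56/63) × (20/63) ≈ 0.0885696
P(catalan | x) = 0.0885696 / 0.16534446 ≈ 0.5357

0.5357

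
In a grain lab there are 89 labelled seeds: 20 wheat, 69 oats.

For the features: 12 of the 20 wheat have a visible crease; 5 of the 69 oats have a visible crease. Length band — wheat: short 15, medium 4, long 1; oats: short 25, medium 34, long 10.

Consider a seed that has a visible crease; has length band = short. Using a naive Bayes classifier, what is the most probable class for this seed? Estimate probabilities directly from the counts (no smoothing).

wheat: (20/89) × (12/20) × (15/20) ≈ 0.101124
oats: (69/89) × (5/69) × (25/69) ≈ 0.020355
Highest score → wheat.

wheat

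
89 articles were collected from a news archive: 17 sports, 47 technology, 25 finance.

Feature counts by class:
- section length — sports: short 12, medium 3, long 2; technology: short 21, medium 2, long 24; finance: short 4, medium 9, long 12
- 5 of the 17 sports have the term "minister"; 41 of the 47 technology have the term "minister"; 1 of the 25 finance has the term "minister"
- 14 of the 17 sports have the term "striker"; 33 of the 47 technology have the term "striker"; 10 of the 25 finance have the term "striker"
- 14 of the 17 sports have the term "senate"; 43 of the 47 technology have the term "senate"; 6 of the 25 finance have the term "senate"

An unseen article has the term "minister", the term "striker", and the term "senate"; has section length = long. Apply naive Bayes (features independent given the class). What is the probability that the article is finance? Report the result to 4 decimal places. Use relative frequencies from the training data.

0.0033

sports: (17/89) × (2/17) × (5/17) × (14/17) × (14/17) ≈ 0.00448249
technology: (47/89) × (24/47) × (41/47) × (33/47) × (43/47) ≈ 0.15111
finance: (25/89) × (12/25) × (1/25) × (10/25) × (6/25) ≈ 0.000517753
P(finance | x) = 0.000517753 / 0.156110243 ≈ 0.0033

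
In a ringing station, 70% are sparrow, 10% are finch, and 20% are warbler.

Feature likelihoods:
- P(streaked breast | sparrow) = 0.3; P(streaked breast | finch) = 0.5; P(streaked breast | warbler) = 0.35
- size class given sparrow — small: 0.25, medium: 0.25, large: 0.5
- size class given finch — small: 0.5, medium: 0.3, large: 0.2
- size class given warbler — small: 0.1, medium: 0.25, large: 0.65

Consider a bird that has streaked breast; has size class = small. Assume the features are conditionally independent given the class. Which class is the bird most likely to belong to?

sparrow

sparrow: 0.7 × 0.3 × 0.25 = 0.0525
finch: 0.1 × 0.5 × 0.5 = 0.025
warbler: 0.2 × 0.35 × 0.1 = 0.007
Highest score → sparrow.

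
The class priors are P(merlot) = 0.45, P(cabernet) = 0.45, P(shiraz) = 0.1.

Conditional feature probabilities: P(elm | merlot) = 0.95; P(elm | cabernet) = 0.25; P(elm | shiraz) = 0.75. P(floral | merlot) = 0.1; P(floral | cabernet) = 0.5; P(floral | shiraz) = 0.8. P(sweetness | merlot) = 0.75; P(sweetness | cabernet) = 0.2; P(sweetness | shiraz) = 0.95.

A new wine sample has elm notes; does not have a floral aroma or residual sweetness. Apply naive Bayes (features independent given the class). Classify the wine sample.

merlot: 0.45 × 0.95 × (1−0.1) × (1−0.75) = 0.0961875
cabernet: 0.45 × 0.25 × (1−0.5) × (1−0.2) = 0.045
shiraz: 0.1 × 0.75 × (1−0.8) × (1−0.95) = 0.00075
Highest score → merlot.

merlot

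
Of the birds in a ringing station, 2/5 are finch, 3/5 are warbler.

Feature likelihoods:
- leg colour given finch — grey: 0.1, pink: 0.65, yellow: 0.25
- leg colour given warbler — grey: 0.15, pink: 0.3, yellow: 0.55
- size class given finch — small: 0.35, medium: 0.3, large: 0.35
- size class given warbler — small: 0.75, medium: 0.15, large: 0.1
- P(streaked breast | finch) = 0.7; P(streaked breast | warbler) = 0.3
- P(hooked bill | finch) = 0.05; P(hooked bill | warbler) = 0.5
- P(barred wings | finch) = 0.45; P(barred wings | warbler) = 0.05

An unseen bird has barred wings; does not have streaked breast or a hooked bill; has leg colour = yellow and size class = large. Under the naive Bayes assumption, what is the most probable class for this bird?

finch: 0.4 × 0.25 × 0.35 × (1−0.7) × (1−0.05) × 0.45 = 0.00448875
warbler: 0.6 × 0.55 × 0.1 × (1−0.3) × (1−0.5) × 0.05 = 0.0005775
Highest score → finch.

finch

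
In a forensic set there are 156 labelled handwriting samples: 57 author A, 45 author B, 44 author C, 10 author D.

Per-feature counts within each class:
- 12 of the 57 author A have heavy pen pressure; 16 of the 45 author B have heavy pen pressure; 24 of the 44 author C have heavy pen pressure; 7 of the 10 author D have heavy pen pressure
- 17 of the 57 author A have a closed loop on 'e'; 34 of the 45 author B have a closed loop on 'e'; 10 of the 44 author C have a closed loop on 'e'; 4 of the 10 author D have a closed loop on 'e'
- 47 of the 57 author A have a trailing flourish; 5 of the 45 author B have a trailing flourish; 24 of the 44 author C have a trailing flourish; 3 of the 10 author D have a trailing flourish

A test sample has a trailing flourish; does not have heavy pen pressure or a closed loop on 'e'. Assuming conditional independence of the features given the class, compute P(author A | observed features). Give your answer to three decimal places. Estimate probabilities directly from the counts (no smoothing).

0.727

author A: (57/156) × (45/57) × (40/57) × (47/57) ≈ 0.166915
author B: (45/156) × (29/45) × (11/45) × (5/45) ≈ 0.00504907
author C: (44/156) × (20/44) × (34/44) × (24/44) ≈ 0.0540369
author D: (10/156) × (3/10) × (6/10) × (3/10) ≈ 0.00346154
P(author A | x) = 0.166915 / 0.22946251 ≈ 0.727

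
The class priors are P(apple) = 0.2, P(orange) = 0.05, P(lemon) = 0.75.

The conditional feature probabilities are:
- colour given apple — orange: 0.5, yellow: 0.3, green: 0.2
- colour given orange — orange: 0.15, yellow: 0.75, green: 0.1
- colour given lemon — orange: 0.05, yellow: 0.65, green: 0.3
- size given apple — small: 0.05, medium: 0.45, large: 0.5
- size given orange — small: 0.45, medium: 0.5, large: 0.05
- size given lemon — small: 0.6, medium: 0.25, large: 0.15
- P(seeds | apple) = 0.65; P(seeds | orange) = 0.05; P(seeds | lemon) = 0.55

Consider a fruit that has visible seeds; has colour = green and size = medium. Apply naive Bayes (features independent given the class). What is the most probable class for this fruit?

apple: 0.2 × 0.2 × 0.45 × 0.65 = 0.0117
orange: 0.05 × 0.1 × 0.5 × 0.05 = 0.000125
lemon: 0.75 × 0.3 × 0.25 × 0.55 = 0.0309375
Highest score → lemon.

lemon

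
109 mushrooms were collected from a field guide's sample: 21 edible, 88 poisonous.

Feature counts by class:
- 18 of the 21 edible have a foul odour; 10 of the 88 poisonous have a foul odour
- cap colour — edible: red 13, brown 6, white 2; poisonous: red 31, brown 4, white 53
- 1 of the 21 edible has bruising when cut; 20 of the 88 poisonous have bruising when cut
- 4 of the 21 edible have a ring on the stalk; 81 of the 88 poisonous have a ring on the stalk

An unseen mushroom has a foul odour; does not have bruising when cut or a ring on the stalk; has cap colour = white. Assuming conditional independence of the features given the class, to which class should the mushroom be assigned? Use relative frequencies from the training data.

edible

edible: (21/109) × (18/21) × (2/21) × (20/21) × (17/21) ≈ 0.0121254
poisonous: (88/109) × (10/88) × (53/88) × (68/88) × (7/88) ≈ 0.00339632
Highest score → edible.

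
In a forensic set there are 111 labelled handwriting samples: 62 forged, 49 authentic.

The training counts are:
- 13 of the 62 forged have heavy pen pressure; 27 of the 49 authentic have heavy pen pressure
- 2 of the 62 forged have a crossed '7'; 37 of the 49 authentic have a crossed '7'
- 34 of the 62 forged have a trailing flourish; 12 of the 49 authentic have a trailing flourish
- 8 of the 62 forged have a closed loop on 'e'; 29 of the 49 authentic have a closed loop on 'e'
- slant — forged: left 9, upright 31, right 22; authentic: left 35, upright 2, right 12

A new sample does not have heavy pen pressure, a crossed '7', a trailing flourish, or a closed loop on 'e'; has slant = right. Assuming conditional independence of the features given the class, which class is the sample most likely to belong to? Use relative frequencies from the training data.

forged

forged: (62/111) × (49/62) × (60/62) × (28/62) × (54/62) × (22/62) ≈ 0.0596255
authentic: (49/111) × (22/49) × (12/49) × (37/49) × (20/49) × (12/49) ≈ 0.00366361
Highest score → forged.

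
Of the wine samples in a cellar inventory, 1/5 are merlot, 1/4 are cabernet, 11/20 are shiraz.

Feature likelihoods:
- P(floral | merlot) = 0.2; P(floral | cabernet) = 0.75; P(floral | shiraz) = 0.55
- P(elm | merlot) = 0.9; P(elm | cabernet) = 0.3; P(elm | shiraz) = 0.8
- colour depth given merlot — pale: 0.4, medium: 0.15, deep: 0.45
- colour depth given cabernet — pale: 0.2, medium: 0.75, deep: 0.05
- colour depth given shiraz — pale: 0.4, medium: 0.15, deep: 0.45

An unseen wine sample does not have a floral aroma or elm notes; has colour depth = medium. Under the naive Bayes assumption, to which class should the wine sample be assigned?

cabernet

merlot: 0.2 × (1−0.2) × (1−0.9) × 0.15 = 0.0024
cabernet: 0.25 × (1−0.75) × (1−0.3) × 0.75 = 0.0328125
shiraz: 0.55 × (1−0.55) × (1−0.8) × 0.15 = 0.007425
Highest score → cabernet.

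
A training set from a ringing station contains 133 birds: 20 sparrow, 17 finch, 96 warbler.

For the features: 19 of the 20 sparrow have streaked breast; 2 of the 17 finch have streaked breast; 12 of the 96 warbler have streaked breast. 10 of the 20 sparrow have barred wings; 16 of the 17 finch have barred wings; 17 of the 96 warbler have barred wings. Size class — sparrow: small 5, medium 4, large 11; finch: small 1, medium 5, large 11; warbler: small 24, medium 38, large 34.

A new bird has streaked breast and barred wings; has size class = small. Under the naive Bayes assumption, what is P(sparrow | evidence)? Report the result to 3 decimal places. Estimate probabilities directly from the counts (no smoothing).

sparrow: (20/133) × (19/20) × (10/20) × (5/20) ≈ 0.0178571
finch: (17/133) × (2/17) × (16/17) × (1/17) ≈ 0.000832531
warbler: (96/133) × (12/96) × (17/96) × (24/96) ≈ 0.00399436
P(sparrow | x) = 0.0178571 / 0.022683991 ≈ 0.787

0.787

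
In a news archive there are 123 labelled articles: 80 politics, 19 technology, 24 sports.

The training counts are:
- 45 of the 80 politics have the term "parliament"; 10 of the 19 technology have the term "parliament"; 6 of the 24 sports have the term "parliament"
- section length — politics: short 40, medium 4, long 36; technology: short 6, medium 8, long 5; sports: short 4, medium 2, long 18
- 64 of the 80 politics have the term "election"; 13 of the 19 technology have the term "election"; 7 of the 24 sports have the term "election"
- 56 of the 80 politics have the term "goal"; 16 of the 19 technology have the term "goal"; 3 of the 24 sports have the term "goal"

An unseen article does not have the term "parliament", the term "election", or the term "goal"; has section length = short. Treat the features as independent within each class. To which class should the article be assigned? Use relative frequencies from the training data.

politics: (80/123) × (35/80) × (40/80) × (16/80) × (24/80) ≈ 0.00853659
technology: (19/123) × (9/19) × (6/19) × (6/19) × (3/19) ≈ 0.00115213
sports: (24/123) × (18/24) × (4/24) × (17/24) × (21/24) ≈ 0.0151169
Highest score → sports.

sports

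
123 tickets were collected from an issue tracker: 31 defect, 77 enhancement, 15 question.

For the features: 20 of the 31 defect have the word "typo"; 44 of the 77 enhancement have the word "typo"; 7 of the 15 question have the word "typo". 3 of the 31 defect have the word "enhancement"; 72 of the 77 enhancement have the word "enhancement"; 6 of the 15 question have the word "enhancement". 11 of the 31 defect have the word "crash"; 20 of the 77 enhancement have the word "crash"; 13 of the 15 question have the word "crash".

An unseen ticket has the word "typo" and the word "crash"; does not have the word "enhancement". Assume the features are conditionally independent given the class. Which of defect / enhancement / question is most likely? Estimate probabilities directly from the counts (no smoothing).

defect

defect: (31/123) × (20/31) × (28/31) × (11/31) ≈ 0.0521137
enhancement: (77/123) × (44/77) × (5/77) × (20/77) ≈ 0.00603346
question: (15/123) × (7/15) × (9/15) × (13/15) ≈ 0.0295935
Highest score → defect.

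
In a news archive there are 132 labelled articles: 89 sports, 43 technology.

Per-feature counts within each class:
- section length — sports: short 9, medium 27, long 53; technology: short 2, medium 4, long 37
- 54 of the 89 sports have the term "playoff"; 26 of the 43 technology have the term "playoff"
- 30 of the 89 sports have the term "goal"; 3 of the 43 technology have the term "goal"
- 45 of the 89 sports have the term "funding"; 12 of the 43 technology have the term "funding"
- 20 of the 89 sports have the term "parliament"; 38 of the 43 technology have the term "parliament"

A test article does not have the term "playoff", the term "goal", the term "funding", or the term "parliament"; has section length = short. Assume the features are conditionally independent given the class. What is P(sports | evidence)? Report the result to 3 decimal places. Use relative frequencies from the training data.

sports: (89/132) × (9/89) × (35/89) × (59/89) × (44/89) × (69/89) ≈ 0.00681287
technology: (43/132) × (2/43) × (17/43) × (40/43) × (31/43) × (5/43) ≈ 0.000467114
P(sports | x) = 0.00681287 / 0.007279984 ≈ 0.936

0.936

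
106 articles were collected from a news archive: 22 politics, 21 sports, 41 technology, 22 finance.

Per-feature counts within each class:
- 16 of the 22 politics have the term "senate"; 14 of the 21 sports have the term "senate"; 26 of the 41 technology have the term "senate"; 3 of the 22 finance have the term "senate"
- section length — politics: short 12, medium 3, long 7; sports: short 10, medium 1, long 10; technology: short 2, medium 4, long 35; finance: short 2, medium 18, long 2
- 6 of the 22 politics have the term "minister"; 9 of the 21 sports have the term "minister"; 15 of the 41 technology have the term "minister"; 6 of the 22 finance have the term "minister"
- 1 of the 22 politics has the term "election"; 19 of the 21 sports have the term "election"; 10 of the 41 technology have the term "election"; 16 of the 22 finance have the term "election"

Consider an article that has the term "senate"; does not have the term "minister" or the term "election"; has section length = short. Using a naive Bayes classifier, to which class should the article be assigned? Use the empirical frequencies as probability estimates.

politics: (22/106) × (16/22) × (12/22) × (16/22) × (21/22) ≈ 0.0571566
sports: (21/106) × (14/21) × (10/21) × (12/21) × (2/21) ≈ 0.00342275
technology: (41/106) × (26/41) × (2/41) × (26/41) × (31/41) ≈ 0.00573695
finance: (22/106) × (3/22) × (2/22) × (16/22) × (6/22) ≈ 0.000510327
Highest score → politics.

politics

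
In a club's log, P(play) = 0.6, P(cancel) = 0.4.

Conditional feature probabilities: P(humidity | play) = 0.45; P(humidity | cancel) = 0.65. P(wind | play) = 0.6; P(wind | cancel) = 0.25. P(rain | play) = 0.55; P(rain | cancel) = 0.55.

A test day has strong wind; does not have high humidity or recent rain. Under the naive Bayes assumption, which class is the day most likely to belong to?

play

play: 0.6 × (1−0.45) × 0.6 × (1−0.55) = 0.0891
cancel: 0.4 × (1−0.65) × 0.25 × (1−0.55) = 0.01575
Highest score → play.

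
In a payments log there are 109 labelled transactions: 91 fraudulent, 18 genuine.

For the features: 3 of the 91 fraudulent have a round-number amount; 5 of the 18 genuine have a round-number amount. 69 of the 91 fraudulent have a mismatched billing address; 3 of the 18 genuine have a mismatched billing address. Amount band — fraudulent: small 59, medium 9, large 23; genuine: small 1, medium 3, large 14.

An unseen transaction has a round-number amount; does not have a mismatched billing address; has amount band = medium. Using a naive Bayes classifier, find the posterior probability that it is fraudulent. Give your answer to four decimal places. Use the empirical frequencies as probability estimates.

fraudulent: (91/109) × (3/91) × (22/91) × (9/91) ≈ 0.000658078
genuine: (18/109) × (5/18) × (15/18) × (3/18) ≈ 0.00637105
P(fraudulent | x) = 0.000658078 / 0.007029128 ≈ 0.0936

0.0936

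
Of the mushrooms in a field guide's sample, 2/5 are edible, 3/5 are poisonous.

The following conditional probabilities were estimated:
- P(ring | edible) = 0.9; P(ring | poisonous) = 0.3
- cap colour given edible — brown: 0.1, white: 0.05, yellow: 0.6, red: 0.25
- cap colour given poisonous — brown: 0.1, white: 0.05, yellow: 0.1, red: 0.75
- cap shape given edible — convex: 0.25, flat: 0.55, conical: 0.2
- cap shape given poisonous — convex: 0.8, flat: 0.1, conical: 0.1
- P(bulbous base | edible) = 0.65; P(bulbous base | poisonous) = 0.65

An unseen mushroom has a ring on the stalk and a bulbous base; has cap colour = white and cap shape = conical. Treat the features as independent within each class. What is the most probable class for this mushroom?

edible: 0.4 × 0.9 × 0.05 × 0.2 × 0.65 = 0.00234
poisonous: 0.6 × 0.3 × 0.05 × 0.1 × 0.65 = 0.000585
Highest score → edible.

edible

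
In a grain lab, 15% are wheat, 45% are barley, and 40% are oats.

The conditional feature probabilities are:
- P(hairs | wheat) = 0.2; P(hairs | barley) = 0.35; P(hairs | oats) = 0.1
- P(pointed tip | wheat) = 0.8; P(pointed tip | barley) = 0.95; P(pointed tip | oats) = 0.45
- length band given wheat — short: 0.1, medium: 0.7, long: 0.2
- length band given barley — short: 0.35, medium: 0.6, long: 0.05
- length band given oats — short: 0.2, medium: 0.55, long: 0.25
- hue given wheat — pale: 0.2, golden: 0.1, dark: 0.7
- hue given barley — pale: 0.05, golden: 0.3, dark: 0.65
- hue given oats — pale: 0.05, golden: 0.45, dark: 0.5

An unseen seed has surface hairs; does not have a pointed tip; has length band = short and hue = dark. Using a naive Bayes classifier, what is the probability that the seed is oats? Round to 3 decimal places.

wheat: 0.15 × 0.2 × (1−0.8) × 0.1 × 0.7 = 0.00042
barley: 0.45 × 0.35 × (1−0.95) × 0.35 × 0.65 = 0.0017915625
oats: 0.4 × 0.1 × (1−0.45) × 0.2 × 0.5 = 0.0022
P(oats | x) = 0.0022 / 0.0044115625 ≈ 0.499

0.499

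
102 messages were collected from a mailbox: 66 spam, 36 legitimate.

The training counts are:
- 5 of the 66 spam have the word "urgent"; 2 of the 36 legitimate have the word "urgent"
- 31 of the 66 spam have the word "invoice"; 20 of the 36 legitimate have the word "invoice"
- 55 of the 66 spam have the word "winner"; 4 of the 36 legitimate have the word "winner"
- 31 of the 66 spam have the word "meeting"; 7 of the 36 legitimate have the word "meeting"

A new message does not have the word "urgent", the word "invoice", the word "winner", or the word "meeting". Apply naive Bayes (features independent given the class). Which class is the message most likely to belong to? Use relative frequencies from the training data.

spam: (66/102) × (61/66) × (35/66) × (11/66) × (35/66) ≈ 0.0280302
legitimate: (36/102) × (34/36) × (16/36) × (32/36) × (29/36) ≈ 0.106081
Highest score → legitimate.

legitimate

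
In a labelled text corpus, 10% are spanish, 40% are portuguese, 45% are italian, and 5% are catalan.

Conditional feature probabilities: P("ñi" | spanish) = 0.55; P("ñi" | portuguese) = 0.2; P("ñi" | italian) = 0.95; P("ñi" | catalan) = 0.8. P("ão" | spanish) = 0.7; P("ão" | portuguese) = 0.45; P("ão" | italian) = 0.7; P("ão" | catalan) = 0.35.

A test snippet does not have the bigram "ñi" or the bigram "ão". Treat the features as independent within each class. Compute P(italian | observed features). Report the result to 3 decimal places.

0.033

spanish: 0.1 × (1−0.55) × (1−0.7) = 0.0135
portuguese: 0.4 × (1−0.2) × (1−0.45) = 0.176
italian: 0.45 × (1−0.95) × (1−0.7) = 0.00675
catalan: 0.05 × (1−0.8) × (1−0.35) = 0.0065
P(italian | x) = 0.00675 / 0.20275 ≈ 0.033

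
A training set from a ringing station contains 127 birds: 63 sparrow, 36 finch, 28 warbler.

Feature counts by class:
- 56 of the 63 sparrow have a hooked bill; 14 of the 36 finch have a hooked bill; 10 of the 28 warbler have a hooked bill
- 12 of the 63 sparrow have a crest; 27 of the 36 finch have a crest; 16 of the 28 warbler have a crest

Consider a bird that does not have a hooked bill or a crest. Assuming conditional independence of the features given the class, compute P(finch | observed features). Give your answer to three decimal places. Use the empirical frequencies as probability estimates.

0.291

sparrow: (63/127) × (7/63) × (51/63) ≈ 0.0446194
finch: (36/127) × (22/36) × (9/36) ≈ 0.0433071
warbler: (28/127) × (18/28) × (12/28) ≈ 0.0607424
P(finch | x) = 0.0433071 / 0.1486689 ≈ 0.291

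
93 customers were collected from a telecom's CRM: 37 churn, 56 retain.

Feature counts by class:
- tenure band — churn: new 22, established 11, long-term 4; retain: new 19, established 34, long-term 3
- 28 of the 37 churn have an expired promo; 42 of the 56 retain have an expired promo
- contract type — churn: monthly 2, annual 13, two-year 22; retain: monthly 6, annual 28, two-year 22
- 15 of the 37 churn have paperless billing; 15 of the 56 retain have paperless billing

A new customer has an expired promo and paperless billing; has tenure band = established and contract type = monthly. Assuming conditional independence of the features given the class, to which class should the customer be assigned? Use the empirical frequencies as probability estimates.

churn: (37/93) × (11/37) × (28/37) × (2/37) × (15/37) ≈ 0.00196148
retain: (56/93) × (34/56) × (42/56) × (6/56) × (15/56) ≈ 0.00786908
Highest score → retain.

retain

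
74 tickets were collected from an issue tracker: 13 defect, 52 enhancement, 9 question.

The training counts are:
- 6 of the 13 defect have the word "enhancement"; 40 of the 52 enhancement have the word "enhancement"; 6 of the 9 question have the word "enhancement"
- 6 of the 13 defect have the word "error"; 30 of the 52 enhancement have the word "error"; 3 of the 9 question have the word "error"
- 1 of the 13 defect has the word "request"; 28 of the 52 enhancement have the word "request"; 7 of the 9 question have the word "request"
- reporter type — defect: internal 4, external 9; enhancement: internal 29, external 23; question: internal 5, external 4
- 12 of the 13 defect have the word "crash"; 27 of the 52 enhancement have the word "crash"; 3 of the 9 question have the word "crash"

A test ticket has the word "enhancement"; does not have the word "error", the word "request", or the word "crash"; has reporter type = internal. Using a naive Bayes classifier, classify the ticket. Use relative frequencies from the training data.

defect: (13/74) × (6/13) × (7/13) × (12/13) × (4/13) × (1/13) ≈ 0.000953862
enhancement: (52/74) × (40/52) × (22/52) × (24/52) × (29/52) × (25/52) ≈ 0.0283
question: (9/74) × (6/9) × (6/9) × (2/9) × (5/9) × (6/9) ≈ 0.00444889
Highest score → enhancement.

enhancement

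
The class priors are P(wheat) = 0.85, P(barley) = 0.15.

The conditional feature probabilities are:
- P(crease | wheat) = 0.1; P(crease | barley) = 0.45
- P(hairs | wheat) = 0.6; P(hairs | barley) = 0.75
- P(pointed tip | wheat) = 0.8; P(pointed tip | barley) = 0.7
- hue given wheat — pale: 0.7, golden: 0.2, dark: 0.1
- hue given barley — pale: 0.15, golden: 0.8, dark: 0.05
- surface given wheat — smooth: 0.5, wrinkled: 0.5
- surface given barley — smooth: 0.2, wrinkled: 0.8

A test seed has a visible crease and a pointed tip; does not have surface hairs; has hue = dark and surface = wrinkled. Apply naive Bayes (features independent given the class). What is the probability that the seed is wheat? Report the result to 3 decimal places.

wheat: 0.85 × 0.1 × (1−0.6) × 0.8 × 0.1 × 0.5 = 0.00136
barley: 0.15 × 0.45 × (1−0.75) × 0.7 × 0.05 × 0.8 = 0.0004725
P(wheat | x) = 0.00136 / 0.0018325 ≈ 0.742

0.742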